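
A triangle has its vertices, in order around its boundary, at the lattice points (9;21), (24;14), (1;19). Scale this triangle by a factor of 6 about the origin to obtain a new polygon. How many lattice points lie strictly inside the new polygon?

1537

The shoelace formula gives twice the area as |(9·14 − 24·21) + (24·19 − 1·14) + (1·21 − 9·19)| = 86, so the area is 43.
The number of boundary lattice points is Σ gcd(|Δx|,|Δy|) = gcd(15,7) + gcd(23,5) + gcd(8,2) = 1+1+2 = 4.
Scaling by 6 multiplies the area by 6² = 36 (so the new area is 1548) and multiplies the boundary lattice-point count by 6, giving 24.
By Pick's theorem, the interior count of the dilated polygon is 1548 − 24/2 + 1 = 1537.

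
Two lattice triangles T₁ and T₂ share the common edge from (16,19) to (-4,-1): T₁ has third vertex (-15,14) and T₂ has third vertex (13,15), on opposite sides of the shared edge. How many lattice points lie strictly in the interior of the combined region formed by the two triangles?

269

The union is the simple quadrilateral with vertices (16,19), (-15,14), (-4,-1), (13,15) in order.
The shoelace formula gives twice the area as |[16·14 − (-15)·19] + [(-15)·(-1) − (-4)·14] + [(-4)·15 − 13·(-1)] + [13·19 − 16·15]| = 540, so the area is 270.
Along each edge there are gcd(|Δx|,|Δy|)+1 lattice points, so counting each shared vertex once the boundary has gcd(31,5) + gcd(11,15) + gcd(17,16) + gcd(3,4) = 1+1+1+1 = 4.
By Pick's theorem I = A − B/2 + 1 = 270 − 4/2 + 1 = 269.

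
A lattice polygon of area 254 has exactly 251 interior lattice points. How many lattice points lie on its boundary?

Pick's theorem gives A = I + B/2 − 1, so B = 2(A − I + 1) = 2(254 − 251 + 1) = 8.

8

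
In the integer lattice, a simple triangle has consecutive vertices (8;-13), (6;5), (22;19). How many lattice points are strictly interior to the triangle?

By the shoelace formula, twice the signed area is |[8·5 − 6·(-13)] + [6·19 − 22·5] + [22·(-13) − 8·19]| = 316, so the area is 158.
The number of boundary lattice points is Σ gcd(|Δx|,|Δy|) = gcd(2,18) + gcd(16,14) + gcd(14,32) = 2+2+2 = 6.
By Pick's theorem A = I + B/2 − 1, so I = 158 − 6/2 + 1 = 156.

156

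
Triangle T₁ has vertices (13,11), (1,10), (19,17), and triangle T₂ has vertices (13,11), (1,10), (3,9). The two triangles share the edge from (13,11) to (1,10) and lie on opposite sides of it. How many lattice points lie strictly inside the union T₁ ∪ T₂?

36

The union is the simple quadrilateral with vertices (13,11), (19,17), (1,10), (3,9) in order.
Using the shoelace formula, 2A = |[13·17 − 19·11] + [19·10 − 1·17] + [1·9 − 3·10] + [3·11 − 13·9]| = 80, so the area is 40.
Along each edge there are gcd(|Δx|,|Δy|)+1 lattice points, so counting each shared vertex once the boundary has gcd(6,6) + gcd(18,7) + gcd(2,1) + gcd(10,2) = 6+1+1+2 = 10.
By Pick's theorem I = A − B/2 + 1 = 40 − 10/2 + 1 = 36.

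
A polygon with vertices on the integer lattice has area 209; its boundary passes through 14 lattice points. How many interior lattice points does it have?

From Pick's theorem, I = A − B/2 + 1 = 209 − 14/2 + 1 = 203.

203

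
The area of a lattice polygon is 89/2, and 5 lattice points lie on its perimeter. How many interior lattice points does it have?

Pick's theorem A = I + B/2 − 1 rearranges to I = A − B/2 + 1 = 89/2 − 5/2 + 1 = 43.

43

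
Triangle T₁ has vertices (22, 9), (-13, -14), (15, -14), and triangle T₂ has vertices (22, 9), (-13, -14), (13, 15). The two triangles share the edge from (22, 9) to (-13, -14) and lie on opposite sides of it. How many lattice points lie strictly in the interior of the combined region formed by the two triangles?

515

The union is the simple quadrilateral with vertices (22, 9), (15, -14), (-13, -14), (13, 15) in order.
The shoelace formula gives twice the area as |[22·(-14) − 15·9] + [15·(-14) − (-13)·(-14)] + [(-13)·15 − 13·(-14)] + [13·9 − 22·15]| = 1061, so the area is 530.5.
Along each edge there are gcd(|Δx|,|Δy|)+1 lattice points, so counting each shared vertex once the boundary has gcd(7,23) + gcd(28,0) + gcd(26,29) + gcd(9,6) = 1+28+1+3 = 33.
By Pick's theorem I = A − B/2 + 1 = 530.5 − 33/2 + 1 = 515.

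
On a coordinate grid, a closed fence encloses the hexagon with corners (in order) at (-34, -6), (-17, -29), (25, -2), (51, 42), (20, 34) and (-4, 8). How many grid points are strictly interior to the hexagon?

Using the shoelace formula, 2A = |((-34)·(-29) − (-17)·(-6)) + ((-17)·(-2) − 25·(-29)) + (25·42 − 51·(-2)) + (51·34 − 20·42) + (20·8 − (-4)·34) + ((-4)·(-6) − (-34)·8)| = 4281, so the area is 2140.5.
The number of boundary lattice points is Σ gcd(|Δx|,|Δy|) = gcd(17,23) + gcd(42,27) + gcd(26,44) + gcd(31,8) + gcd(24,26) + gcd(30,14) = 1+3+2+1+2+2 = 11.
Pick's theorem gives I = A − B/2 + 1 = 2140.5 − 11/2 + 1 = 2136.

2136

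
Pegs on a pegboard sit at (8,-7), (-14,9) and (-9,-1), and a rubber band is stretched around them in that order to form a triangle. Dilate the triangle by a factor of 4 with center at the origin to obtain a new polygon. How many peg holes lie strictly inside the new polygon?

1105

The shoelace formula gives twice the area as |[8·9 − (-14)·(-7)] + [(-14)·(-1) − (-9)·9] + [(-9)·(-7) − 8·(-1)]| = 140, so the area is 70.
The number of boundary lattice points is Σ gcd(|Δx|,|Δy|) = gcd(22,16) + gcd(5,10) + gcd(17,6) = 2+5+1 = 8.
Scaling by 4 multiplies the area by 4² = 16 (so the new area is 1120) and multiplies the boundary lattice-point count by 4, giving 32.
By Pick's theorem, the interior count of the dilated polygon is 1120 − 32/2 + 1 = 1105.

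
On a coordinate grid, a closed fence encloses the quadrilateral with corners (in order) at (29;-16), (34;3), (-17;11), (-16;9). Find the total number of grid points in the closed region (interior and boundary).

542

Using the shoelace formula, 2A = |(29·3 − 34·(-16)) + (34·11 − (-17)·3) + ((-17)·9 − (-16)·11) + ((-16)·(-16) − 29·9)| = 1074, so the area is 537.
The number of boundary lattice points is Σ gcd(|Δx|,|Δy|) = gcd(5,19) + gcd(51,8) + gcd(1,2) + gcd(45,25) = 1+1+1+5 = 8.
Pick's theorem gives I = A − B/2 + 1 = 537 − 8/2 + 1 = 534, so the closed region contains I + B = 534 + 8 = 542 lattice points.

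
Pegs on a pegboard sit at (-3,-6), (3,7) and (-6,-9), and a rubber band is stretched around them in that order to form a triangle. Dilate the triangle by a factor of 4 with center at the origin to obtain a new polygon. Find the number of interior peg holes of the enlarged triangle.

The shoelace formula gives twice the area as |[(-3)·7 − 3·(-6)] + [3·(-9) − (-6)·7] + [(-6)·(-6) − (-3)·(-9)]| = 21, so the area is 10.5.
Along each edge there are gcd(|Δx|,|Δy|)+1 lattice points, so counting each shared vertex once the boundary has gcd(6,13) + gcd(9,16) + gcd(3,3) = 1+1+3 = 5.
Scaling by 4 multiplies the area by 4² = 16 (so the new area is 168) and multiplies the boundary lattice-point count by 4, giving 20.
By Pick's theorem, the interior count of the dilated polygon is 168 − 20/2 + 1 = 159.

159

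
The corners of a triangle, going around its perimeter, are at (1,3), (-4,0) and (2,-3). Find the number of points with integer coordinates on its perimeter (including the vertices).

The number of boundary lattice points is Σ gcd(|Δx|,|Δy|) = gcd(5,3) + gcd(6,3) + gcd(1,6) = 1+3+1 = 5.

5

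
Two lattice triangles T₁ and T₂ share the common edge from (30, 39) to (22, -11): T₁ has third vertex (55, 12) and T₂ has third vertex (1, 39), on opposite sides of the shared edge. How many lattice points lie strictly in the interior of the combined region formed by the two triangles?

The union is the simple quadrilateral with vertices (30, 39), (55, 12), (22, -11), (1, 39) in order.
The shoelace formula gives twice the area as |(30·12 − 55·39) + (55·(-11) − 22·12) + (22·39 − 1·(-11)) + (1·39 − 30·39)| = 2916, so the area is 1458.
Along each edge there are gcd(|Δx|,|Δy|)+1 lattice points, so counting each shared vertex once the boundary has gcd(25,27) + gcd(33,23) + gcd(21,50) + gcd(29,0) = 1+1+1+29 = 32.
By Pick's theorem I = A − B/2 + 1 = 1458 − 32/2 + 1 = 1443.

1443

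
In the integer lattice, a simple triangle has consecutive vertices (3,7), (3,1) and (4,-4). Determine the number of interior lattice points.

Using the shoelace formula, 2A = |(3·1 − 3·7) + (3·(-4) − 4·1) + (4·7 − 3·(-4))| = 6, so the area is 3.
Along each edge there are gcd(|Δx|,|Δy|)+1 lattice points, so counting each shared vertex once the boundary has gcd(0,6) + gcd(1,5) + gcd(1,11) = 6+1+1 = 8.
Pick's theorem gives I = A − B/2 + 1 = 3 − 8/2 + 1 = 0.

0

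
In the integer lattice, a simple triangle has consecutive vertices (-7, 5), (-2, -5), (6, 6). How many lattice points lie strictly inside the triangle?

Using the shoelace formula, 2A = |((-7)·(-5) − (-2)·5) + ((-2)·6 − 6·(-5)) + (6·5 − (-7)·6)| = 135, so the area is 135/2.
The number of boundary lattice points is Σ gcd(|Δx|,|Δy|) = gcd(5,10) + gcd(8,11) + gcd(13,1) = 5+1+1 = 7.
By Pick's theorem A = I + B/2 − 1, so I = 135/2 − 7/2 + 1 = 65.

65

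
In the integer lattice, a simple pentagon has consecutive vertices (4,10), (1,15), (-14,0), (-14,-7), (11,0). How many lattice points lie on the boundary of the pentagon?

Along each edge there are gcd(|Δx|,|Δy|)+1 lattice points, so counting each shared vertex once the boundary has gcd(3,5) + gcd(15,15) + gcd(0,7) + gcd(25,7) + gcd(7,10) = 1+15+7+1+1 = 25.

25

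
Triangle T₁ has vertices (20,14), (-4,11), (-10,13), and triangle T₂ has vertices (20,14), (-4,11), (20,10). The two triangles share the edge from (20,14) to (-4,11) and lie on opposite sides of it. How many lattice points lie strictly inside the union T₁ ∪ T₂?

The union is the simple quadrilateral with vertices (20,14), (-10,13), (-4,11), (20,10) in order.
The shoelace formula gives twice the area as |(20·13 − (-10)·14) + ((-10)·11 − (-4)·13) + ((-4)·10 − 20·11) + (20·14 − 20·10)| = 162, so the area is 81.
The number of boundary lattice points is Σ gcd(|Δx|,|Δy|) = gcd(30,1) + gcd(6,2) + gcd(24,1) + gcd(0,4) = 1+2+1+4 = 8.
By Pick's theorem I = A − B/2 + 1 = 81 − 8/2 + 1 = 78.

78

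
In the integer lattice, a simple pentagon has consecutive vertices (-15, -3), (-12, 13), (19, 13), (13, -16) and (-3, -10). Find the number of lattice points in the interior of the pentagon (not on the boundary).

By the shoelace formula, twice the signed area is |((-15)·13 − (-12)·(-3)) + ((-12)·13 − 19·13) + (19·(-16) − 13·13) + (13·(-10) − (-3)·(-16)) + ((-3)·(-3) − (-15)·(-10))| = 1426, so the area is 713.
The number of boundary lattice points is Σ gcd(|Δx|,|Δy|) = gcd(3,16) + gcd(31,0) + gcd(6,29) + gcd(16,6) + gcd(12,7) = 1+31+1+2+1 = 36.
Pick's theorem gives I = A − B/2 + 1 = 713 − 36/2 + 1 = 696.

696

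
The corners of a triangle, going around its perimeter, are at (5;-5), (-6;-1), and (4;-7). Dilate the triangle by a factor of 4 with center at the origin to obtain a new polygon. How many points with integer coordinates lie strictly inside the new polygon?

The shoelace formula gives twice the area as |[5·(-1) − (-6)·(-5)] + [(-6)·(-7) − 4·(-1)] + [4·(-5) − 5·(-7)]| = 26, so the area is 13.
The number of boundary lattice points is Σ gcd(|Δx|,|Δy|) = gcd(11,4) + gcd(10,6) + gcd(1,2) = 1+2+1 = 4.
Scaling by 4 multiplies the area by 4² = 16 (so the new area is 208) and multiplies the boundary lattice-point count by 4, giving 16.
By Pick's theorem, the interior count of the dilated polygon is 208 − 16/2 + 1 = 201.

201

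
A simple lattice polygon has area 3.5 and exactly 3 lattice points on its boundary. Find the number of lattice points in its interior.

3

Pick's theorem A = I + B/2 − 1 rearranges to I = A − B/2 + 1 = 3.5 − 3/2 + 1 = 3.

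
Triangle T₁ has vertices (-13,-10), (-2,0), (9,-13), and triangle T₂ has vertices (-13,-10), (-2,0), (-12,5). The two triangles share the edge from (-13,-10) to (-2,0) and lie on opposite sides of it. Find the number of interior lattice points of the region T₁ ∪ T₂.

The union is the simple quadrilateral with vertices (-13,-10), (9,-13), (-2,0), (-12,5) in order.
By the shoelace formula, twice the signed area is |[(-13)·(-13) − 9·(-10)] + [9·0 − (-2)·(-13)] + [(-2)·5 − (-12)·0] + [(-12)·(-10) − (-13)·5]| = 408, so the area is 204.
Along each edge there are gcd(|Δx|,|Δy|)+1 lattice points, so counting each shared vertex once the boundary has gcd(22,3) + gcd(11,13) + gcd(10,5) + gcd(1,15) = 1+1+5+1 = 8.
By Pick's theorem I = A − B/2 + 1 = 204 − 8/2 + 1 = 201.

201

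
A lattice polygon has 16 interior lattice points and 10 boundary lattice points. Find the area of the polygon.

20

Pick's theorem states A = I + B/2 − 1, so A = 16 + 10/2 − 1 = 20.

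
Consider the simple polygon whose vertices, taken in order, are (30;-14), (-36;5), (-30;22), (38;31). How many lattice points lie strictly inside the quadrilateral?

The shoelace formula gives twice the area as |(30·5 − (-36)·(-14)) + ((-36)·22 − (-30)·5) + ((-30)·31 − 38·22) + (38·(-14) − 30·31)| = 4224, so the area is 2112.
Along each edge there are gcd(|Δx|,|Δy|)+1 lattice points, so counting each shared vertex once the boundary has gcd(66,19) + gcd(6,17) + gcd(68,9) + gcd(8,45) = 1+1+1+1 = 4.
By Pick's theorem A = I + B/2 − 1, so I = 2112 − 4/2 + 1 = 2111.

2111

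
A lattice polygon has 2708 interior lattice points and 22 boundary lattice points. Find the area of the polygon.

2718

By Pick's theorem, A = I + B/2 − 1 = 2708 + 22/2 − 1 = 2718.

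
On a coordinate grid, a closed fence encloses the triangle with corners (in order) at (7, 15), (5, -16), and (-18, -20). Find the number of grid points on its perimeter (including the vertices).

The number of boundary lattice points is Σ gcd(|Δx|,|Δy|) = gcd(2,31) + gcd(23,4) + gcd(25,35) = 1+1+5 = 7.

7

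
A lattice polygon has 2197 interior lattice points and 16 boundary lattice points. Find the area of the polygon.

2204

By Pick's theorem, A = I + B/2 − 1 = 2197 + 16/2 − 1 = 2204.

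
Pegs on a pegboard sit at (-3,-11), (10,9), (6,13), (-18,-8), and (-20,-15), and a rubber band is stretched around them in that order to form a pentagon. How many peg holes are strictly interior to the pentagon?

311

By the shoelace formula, twice the signed area is |((-3)·9 − 10·(-11)) + (10·13 − 6·9) + (6·(-8) − (-18)·13) + ((-18)·(-15) − (-20)·(-8)) + ((-20)·(-11) − (-3)·(-15))| = 630, so the area is 315.
Along each edge there are gcd(|Δx|,|Δy|)+1 lattice points, so counting each shared vertex once the boundary has gcd(13,20) + gcd(4,4) + gcd(24,21) + gcd(2,7) + gcd(17,4) = 1+4+3+1+1 = 10.
By Pick's theorem A = I + B/2 − 1, so I = 315 − 10/2 + 1 = 311.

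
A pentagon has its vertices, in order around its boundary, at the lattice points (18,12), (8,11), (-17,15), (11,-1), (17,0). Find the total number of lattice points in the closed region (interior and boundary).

246

Using the shoelace formula, 2A = |(18·11 − 8·12) + (8·15 − (-17)·11) + ((-17)·(-1) − 11·15) + (11·0 − 17·(-1)) + (17·12 − 18·0)| = 482, so the area is 241.
Summing gcd(|Δx|,|Δy|) over the edges gives the boundary count: gcd(10,1) + gcd(25,4) + gcd(28,16) + gcd(6,1) + gcd(1,12) = 1+1+4+1+1 = 8.
Pick's theorem gives I = A − B/2 + 1 = 241 − 8/2 + 1 = 238, so the closed region contains I + B = 238 + 8 = 246 lattice points.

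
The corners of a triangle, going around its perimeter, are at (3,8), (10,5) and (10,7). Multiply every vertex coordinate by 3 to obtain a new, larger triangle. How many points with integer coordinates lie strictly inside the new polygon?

58

By the shoelace formula, twice the signed area is |[3·5 − 10·8] + [10·7 − 10·5] + [10·8 − 3·7]| = 14, so the area is 7.
The number of boundary lattice points is Σ gcd(|Δx|,|Δy|) = gcd(7,3) + gcd(0,2) + gcd(7,1) = 1+2+1 = 4.
Scaling by 3 multiplies the area by 3² = 9 (so the new area is 63) and multiplies the boundary lattice-point count by 3, giving 12.
By Pick's theorem, the interior count of the dilated polygon is 63 − 12/2 + 1 = 58.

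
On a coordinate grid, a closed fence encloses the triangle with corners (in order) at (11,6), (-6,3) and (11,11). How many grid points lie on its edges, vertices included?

Summing gcd(|Δx|,|Δy|) over the edges gives the boundary count: gcd(17,3) + gcd(17,8) + gcd(0,5) = 1+1+5 = 7.

7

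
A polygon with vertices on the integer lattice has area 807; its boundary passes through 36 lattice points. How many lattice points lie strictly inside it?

790

From Pick's theorem, I = A − B/2 + 1 = 807 − 36/2 + 1 = 790.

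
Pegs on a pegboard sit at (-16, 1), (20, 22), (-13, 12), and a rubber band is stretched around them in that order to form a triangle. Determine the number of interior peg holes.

The shoelace formula gives twice the area as |[(-16)·22 − 20·1] + [20·12 − (-13)·22] + [(-13)·1 − (-16)·12]| = 333, so the area is 166.5.
Summing gcd(|Δx|,|Δy|) over the edges gives the boundary count: gcd(36,21) + gcd(33,10) + gcd(3,11) = 3+1+1 = 5.
Pick's theorem gives I = A − B/2 + 1 = 166.5 − 5/2 + 1 = 165.

165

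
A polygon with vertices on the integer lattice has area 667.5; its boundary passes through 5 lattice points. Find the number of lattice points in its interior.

666

Pick's theorem A = I + B/2 − 1 rearranges to I = A − B/2 + 1 = 667.5 − 5/2 + 1 = 666.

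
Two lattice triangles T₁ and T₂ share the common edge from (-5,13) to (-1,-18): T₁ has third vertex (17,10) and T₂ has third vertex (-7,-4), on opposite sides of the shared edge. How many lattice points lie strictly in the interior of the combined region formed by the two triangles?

The union is the simple quadrilateral with vertices (-5,13), (17,10), (-1,-18), (-7,-4) in order.
The shoelace formula gives twice the area as |((-5)·10 − 17·13) + (17·(-18) − (-1)·10) + ((-1)·(-4) − (-7)·(-18)) + ((-7)·13 − (-5)·(-4))| = 800, so the area is 400.
Summing gcd(|Δx|,|Δy|) over the edges gives the boundary count: gcd(22,3) + gcd(18,28) + gcd(6,14) + gcd(2,17) = 1+2+2+1 = 6.
By Pick's theorem I = A − B/2 + 1 = 400 − 6/2 + 1 = 398.

398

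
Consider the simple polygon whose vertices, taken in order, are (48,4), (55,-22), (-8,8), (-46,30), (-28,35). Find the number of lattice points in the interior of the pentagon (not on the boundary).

The shoelace formula gives twice the area as |[48·(-22) − 55·4] + [55·8 − (-8)·(-22)] + [(-8)·30 − (-46)·8] + [(-46)·35 − (-28)·30] + [(-28)·4 − 48·35]| = 3446, so the area is 1723.
The number of boundary lattice points is Σ gcd(|Δx|,|Δy|) = gcd(7,26) + gcd(63,30) + gcd(38,22) + gcd(18,5) + gcd(76,31) = 1+3+2+1+1 = 8.
Pick's theorem gives I = A − B/2 + 1 = 1723 − 8/2 + 1 = 1720.

1720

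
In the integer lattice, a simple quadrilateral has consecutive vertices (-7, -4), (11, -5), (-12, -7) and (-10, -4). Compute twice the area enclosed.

By the shoelace formula, twice the signed area is |[(-7)·(-5) − 11·(-4)] + [11·(-7) − (-12)·(-5)] + [(-12)·(-4) − (-10)·(-7)] + [(-10)·(-4) − (-7)·(-4)]| = 68, so the area is 34.

68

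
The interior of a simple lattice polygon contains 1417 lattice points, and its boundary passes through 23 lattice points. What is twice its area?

2855

By Pick's theorem, A = I + B/2 − 1 = 1417 + 23/2 − 1 = 2855/2.
Hence 2A = 2855.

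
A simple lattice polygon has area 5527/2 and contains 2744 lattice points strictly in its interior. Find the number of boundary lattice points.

41

Pick's theorem gives A = I + B/2 − 1, so B = 2(A − I + 1) = 2(5527/2 − 2744 + 1) = 41.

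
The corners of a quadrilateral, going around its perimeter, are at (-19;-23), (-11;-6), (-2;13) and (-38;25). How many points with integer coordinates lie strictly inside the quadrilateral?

The shoelace formula gives twice the area as |[(-19)·(-6) − (-11)·(-23)] + [(-11)·13 − (-2)·(-6)] + [(-2)·25 − (-38)·13] + [(-38)·(-23) − (-19)·25]| = 1499, so the area is 749.5.
The number of boundary lattice points is Σ gcd(|Δx|,|Δy|) = gcd(8,17) + gcd(9,19) + gcd(36,12) + gcd(19,48) = 1+1+12+1 = 15.
Pick's theorem gives I = A − B/2 + 1 = 749.5 − 15/2 + 1 = 743.

743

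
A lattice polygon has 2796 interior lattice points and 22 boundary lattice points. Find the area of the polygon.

Pick's theorem states A = I + B/2 − 1, so A = 2796 + 22/2 − 1 = 2806.

2806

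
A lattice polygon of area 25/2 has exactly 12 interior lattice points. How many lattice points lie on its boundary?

Pick's theorem gives A = I + B/2 − 1, so B = 2(A − I + 1) = 2(25/2 − 12 + 1) = 3.

3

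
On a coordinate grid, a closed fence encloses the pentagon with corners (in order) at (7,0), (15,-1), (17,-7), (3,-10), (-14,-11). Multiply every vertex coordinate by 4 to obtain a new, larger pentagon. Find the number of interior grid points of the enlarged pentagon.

By the shoelace formula, twice the signed area is |(7·(-1) − 15·0) + (15·(-7) − 17·(-1)) + (17·(-10) − 3·(-7)) + (3·(-11) − (-14)·(-10)) + ((-14)·0 − 7·(-11))| = 340, so the area is 170.
Along each edge there are gcd(|Δx|,|Δy|)+1 lattice points, so counting each shared vertex once the boundary has gcd(8,1) + gcd(2,6) + gcd(14,3) + gcd(17,1) + gcd(21,11) = 1+2+1+1+1 = 6.
Scaling by 4 multiplies the area by 4² = 16 (so the new area is 2720) and multiplies the boundary lattice-point count by 4, giving 24.
By Pick's theorem, the interior count of the dilated polygon is 2720 − 24/2 + 1 = 2709.

2709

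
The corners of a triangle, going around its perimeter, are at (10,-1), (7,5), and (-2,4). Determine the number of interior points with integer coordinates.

27

Using the shoelace formula, 2A = |(10·5 − 7·(-1)) + (7·4 − (-2)·5) + ((-2)·(-1) − 10·4)| = 57, so the area is 57/2.
Summing gcd(|Δx|,|Δy|) over the edges gives the boundary count: gcd(3,6) + gcd(9,1) + gcd(12,5) = 3+1+1 = 5.
By Pick's theorem A = I + B/2 − 1, so I = 57/2 − 5/2 + 1 = 27.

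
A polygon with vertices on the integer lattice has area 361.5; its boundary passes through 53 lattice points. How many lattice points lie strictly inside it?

From Pick's theorem, I = A − B/2 + 1 = 361.5 − 53/2 + 1 = 336.

336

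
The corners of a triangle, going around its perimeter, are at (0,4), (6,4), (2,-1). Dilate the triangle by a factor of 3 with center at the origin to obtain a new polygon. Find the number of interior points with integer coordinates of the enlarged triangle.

The shoelace formula gives twice the area as |(0·4 − 6·4) + (6·(-1) − 2·4) + (2·4 − 0·(-1))| = 30, so the area is 15.
Summing gcd(|Δx|,|Δy|) over the edges gives the boundary count: gcd(6,0) + gcd(4,5) + gcd(2,5) = 6+1+1 = 8.
Scaling by 3 multiplies the area by 3² = 9 (so the new area is 135) and multiplies the boundary lattice-point count by 3, giving 24.
By Pick's theorem, the interior count of the dilated polygon is 135 − 24/2 + 1 = 124.

124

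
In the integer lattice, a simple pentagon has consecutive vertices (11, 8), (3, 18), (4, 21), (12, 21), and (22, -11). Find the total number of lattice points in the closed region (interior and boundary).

158

Using the shoelace formula, 2A = |[11·18 − 3·8] + [3·21 − 4·18] + [4·21 − 12·21] + [12·(-11) − 22·21] + [22·8 − 11·(-11)]| = 300, so the area is 150.
The number of boundary lattice points is Σ gcd(|Δx|,|Δy|) = gcd(8,10) + gcd(1,3) + gcd(8,0) + gcd(10,32) + gcd(11,19) = 2+1+8+2+1 = 14.
Pick's theorem gives I = A − B/2 + 1 = 150 − 14/2 + 1 = 144, so the closed region contains I + B = 144 + 14 = 158 lattice points.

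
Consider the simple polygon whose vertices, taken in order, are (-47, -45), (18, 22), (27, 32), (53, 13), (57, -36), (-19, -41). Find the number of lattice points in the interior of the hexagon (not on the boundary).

Using the shoelace formula, 2A = |((-47)·22 − 18·(-45)) + (18·32 − 27·22) + (27·13 − 53·32) + (53·(-36) − 57·13) + (57·(-41) − (-19)·(-36)) + ((-19)·(-45) − (-47)·(-41))| = 8329, so the area is 4164.5.
Summing gcd(|Δx|,|Δy|) over the edges gives the boundary count: gcd(65,67) + gcd(9,10) + gcd(26,19) + gcd(4,49) + gcd(76,5) + gcd(28,4) = 1+1+1+1+1+4 = 9.
By Pick's theorem A = I + B/2 − 1, so I = 4164.5 − 9/2 + 1 = 4161.

4161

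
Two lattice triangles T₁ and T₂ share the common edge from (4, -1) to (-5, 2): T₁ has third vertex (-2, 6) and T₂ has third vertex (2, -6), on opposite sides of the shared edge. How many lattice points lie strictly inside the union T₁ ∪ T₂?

The union is the simple quadrilateral with vertices (4, -1), (-2, 6), (-5, 2), (2, -6) in order.
The shoelace formula gives twice the area as |[4·6 − (-2)·(-1)] + [(-2)·2 − (-5)·6] + [(-5)·(-6) − 2·2] + [2·(-1) − 4·(-6)]| = 96, so the area is 48.
The number of boundary lattice points is Σ gcd(|Δx|,|Δy|) = gcd(6,7) + gcd(3,4) + gcd(7,8) + gcd(2,5) = 1+1+1+1 = 4.
By Pick's theorem I = A − B/2 + 1 = 48 − 4/2 + 1 = 47.

47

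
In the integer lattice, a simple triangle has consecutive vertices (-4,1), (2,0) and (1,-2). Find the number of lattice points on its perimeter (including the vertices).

Summing gcd(|Δx|,|Δy|) over the edges gives the boundary count: gcd(6,1) + gcd(1,2) + gcd(5,3) = 1+1+1 = 3.

3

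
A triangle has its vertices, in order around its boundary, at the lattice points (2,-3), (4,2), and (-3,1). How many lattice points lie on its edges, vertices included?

Along each edge there are gcd(|Δx|,|Δy|)+1 lattice points, so counting each shared vertex once the boundary has gcd(2,5) + gcd(7,1) + gcd(5,4) = 1+1+1 = 3.

3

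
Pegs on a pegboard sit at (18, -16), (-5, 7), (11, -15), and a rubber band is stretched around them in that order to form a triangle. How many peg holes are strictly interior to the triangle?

By the shoelace formula, twice the signed area is |(18·7 − (-5)·(-16)) + ((-5)·(-15) − 11·7) + (11·(-16) − 18·(-15))| = 138, so the area is 69.
The number of boundary lattice points is Σ gcd(|Δx|,|Δy|) = gcd(23,23) + gcd(16,22) + gcd(7,1) = 23+2+1 = 26.
Pick's theorem gives I = A − B/2 + 1 = 69 − 26/2 + 1 = 57.

57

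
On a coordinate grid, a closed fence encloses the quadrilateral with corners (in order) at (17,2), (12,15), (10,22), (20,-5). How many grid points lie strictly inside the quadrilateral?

9

Using the shoelace formula, 2A = |(17·15 − 12·2) + (12·22 − 10·15) + (10·(-5) − 20·22) + (20·2 − 17·(-5))| = 20, so the area is 10.
Summing gcd(|Δx|,|Δy|) over the edges gives the boundary count: gcd(5,13) + gcd(2,7) + gcd(10,27) + gcd(3,7) = 1+1+1+1 = 4.
By Pick's theorem A = I + B/2 − 1, so I = 10 − 4/2 + 1 = 9.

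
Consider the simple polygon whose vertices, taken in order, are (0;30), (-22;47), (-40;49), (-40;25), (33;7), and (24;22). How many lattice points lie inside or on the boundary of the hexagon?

1318

The shoelace formula gives twice the area as |[0·47 − (-22)·30] + [(-22)·49 − (-40)·47] + [(-40)·25 − (-40)·49] + [(-40)·7 − 33·25] + [33·22 − 24·7] + [24·30 − 0·22]| = 2595, so the area is 1297.5.
Summing gcd(|Δx|,|Δy|) over the edges gives the boundary count: gcd(22,17) + gcd(18,2) + gcd(0,24) + gcd(73,18) + gcd(9,15) + gcd(24,8) = 1+2+24+1+3+8 = 39.
Pick's theorem gives I = A − B/2 + 1 = 1297.5 − 39/2 + 1 = 1279, so the closed region contains I + B = 1279 + 39 = 1318 lattice points.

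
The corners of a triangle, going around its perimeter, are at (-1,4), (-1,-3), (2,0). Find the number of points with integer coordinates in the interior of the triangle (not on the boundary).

6

Using the shoelace formula, 2A = |((-1)·(-3) − (-1)·4) + ((-1)·0 − 2·(-3)) + (2·4 − (-1)·0)| = 21, so the area is 10.5.
Along each edge there are gcd(|Δx|,|Δy|)+1 lattice points, so counting each shared vertex once the boundary has gcd(0,7) + gcd(3,3) + gcd(3,4) = 7+3+1 = 11.
Pick's theorem gives I = A − B/2 + 1 = 10.5 − 11/2 + 1 = 6.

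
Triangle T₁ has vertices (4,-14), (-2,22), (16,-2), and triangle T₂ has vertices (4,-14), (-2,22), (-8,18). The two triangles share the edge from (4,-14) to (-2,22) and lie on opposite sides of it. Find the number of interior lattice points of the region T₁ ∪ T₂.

361

The union is the simple quadrilateral with vertices (4,-14), (16,-2), (-2,22), (-8,18) in order.
Using the shoelace formula, 2A = |[4·(-2) − 16·(-14)] + [16·22 − (-2)·(-2)] + [(-2)·18 − (-8)·22] + [(-8)·(-14) − 4·18]| = 744, so the area is 372.
Summing gcd(|Δx|,|Δy|) over the edges gives the boundary count: gcd(12,12) + gcd(18,24) + gcd(6,4) + gcd(12,32) = 12+6+2+4 = 24.
By Pick's theorem I = A − B/2 + 1 = 372 − 24/2 + 1 = 361.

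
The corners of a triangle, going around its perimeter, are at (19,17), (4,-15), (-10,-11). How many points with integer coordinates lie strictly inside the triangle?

253

By the shoelace formula, twice the signed area is |(19·(-15) − 4·17) + (4·(-11) − (-10)·(-15)) + ((-10)·17 − 19·(-11))| = 508, so the area is 254.
Along each edge there are gcd(|Δx|,|Δy|)+1 lattice points, so counting each shared vertex once the boundary has gcd(15,32) + gcd(14,4) + gcd(29,28) = 1+2+1 = 4.
By Pick's theorem A = I + B/2 − 1, so I = 254 − 4/2 + 1 = 253.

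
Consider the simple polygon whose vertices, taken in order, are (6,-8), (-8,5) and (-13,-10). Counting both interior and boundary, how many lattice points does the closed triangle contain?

By the shoelace formula, twice the signed area is |[6·5 − (-8)·(-8)] + [(-8)·(-10) − (-13)·5] + [(-13)·(-8) − 6·(-10)]| = 275, so the area is 275/2.
Summing gcd(|Δx|,|Δy|) over the edges gives the boundary count: gcd(14,13) + gcd(5,15) + gcd(19,2) = 1+5+1 = 7.
Pick's theorem gives I = A − B/2 + 1 = 275/2 − 7/2 + 1 = 135, so the closed region contains I + B = 135 + 7 = 142 lattice points.

142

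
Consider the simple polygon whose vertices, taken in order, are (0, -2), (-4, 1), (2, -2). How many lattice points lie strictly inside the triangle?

By the shoelace formula, twice the signed area is |(0·1 − (-4)·(-2)) + ((-4)·(-2) − 2·1) + (2·(-2) − 0·(-2))| = 6, so the area is 3.
Along each edge there are gcd(|Δx|,|Δy|)+1 lattice points, so counting each shared vertex once the boundary has gcd(4,3) + gcd(6,3) + gcd(2,0) = 1+3+2 = 6.
By Pick's theorem A = I + B/2 − 1, so I = 3 − 6/2 + 1 = 1.

1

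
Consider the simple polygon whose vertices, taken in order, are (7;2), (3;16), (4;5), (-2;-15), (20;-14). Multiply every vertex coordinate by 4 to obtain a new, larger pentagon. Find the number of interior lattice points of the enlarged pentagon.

The shoelace formula gives twice the area as |(7·16 − 3·2) + (3·5 − 4·16) + (4·(-15) − (-2)·5) + ((-2)·(-14) − 20·(-15)) + (20·2 − 7·(-14))| = 473, so the area is 236.5.
Summing gcd(|Δx|,|Δy|) over the edges gives the boundary count: gcd(4,14) + gcd(1,11) + gcd(6,20) + gcd(22,1) + gcd(13,16) = 2+1+2+1+1 = 7.
Scaling by 4 multiplies the area by 4² = 16 (so the new area is 3784) and multiplies the boundary lattice-point count by 4, giving 28.
By Pick's theorem, the interior count of the dilated polygon is 3784 − 28/2 + 1 = 3771.

3771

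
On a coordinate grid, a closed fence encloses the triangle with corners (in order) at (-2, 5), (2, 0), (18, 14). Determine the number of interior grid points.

The shoelace formula gives twice the area as |((-2)·0 − 2·5) + (2·14 − 18·0) + (18·5 − (-2)·14)| = 136, so the area is 68.
Summing gcd(|Δx|,|Δy|) over the edges gives the boundary count: gcd(4,5) + gcd(16,14) + gcd(20,9) = 1+2+1 = 4.
Pick's theorem gives I = A − B/2 + 1 = 68 − 4/2 + 1 = 67.

67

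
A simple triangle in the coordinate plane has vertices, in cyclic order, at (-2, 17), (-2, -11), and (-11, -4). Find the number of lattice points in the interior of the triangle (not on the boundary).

The shoelace formula gives twice the area as |((-2)·(-11) − (-2)·17) + ((-2)·(-4) − (-11)·(-11)) + ((-11)·17 − (-2)·(-4))| = 252, so the area is 126.
Summing gcd(|Δx|,|Δy|) over the edges gives the boundary count: gcd(0,28) + gcd(9,7) + gcd(9,21) = 28+1+3 = 32.
By Pick's theorem A = I + B/2 − 1, so I = 126 − 32/2 + 1 = 111.

111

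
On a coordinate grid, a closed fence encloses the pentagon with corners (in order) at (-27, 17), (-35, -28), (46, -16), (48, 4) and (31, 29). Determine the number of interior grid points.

Using the shoelace formula, 2A = |[(-27)·(-28) − (-35)·17] + [(-35)·(-16) − 46·(-28)] + [46·4 − 48·(-16)] + [48·29 − 31·4] + [31·17 − (-27)·29]| = 6729, so the area is 3364.5.
Along each edge there are gcd(|Δx|,|Δy|)+1 lattice points, so counting each shared vertex once the boundary has gcd(8,45) + gcd(81,12) + gcd(2,20) + gcd(17,25) + gcd(58,12) = 1+3+2+1+2 = 9.
By Pick's theorem A = I + B/2 − 1, so I = 3364.5 − 9/2 + 1 = 3361.

3361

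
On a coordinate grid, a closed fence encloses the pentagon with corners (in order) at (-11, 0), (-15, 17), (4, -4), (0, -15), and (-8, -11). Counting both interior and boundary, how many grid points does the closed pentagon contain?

By the shoelace formula, twice the signed area is |[(-11)·17 − (-15)·0] + [(-15)·(-4) − 4·17] + [4·(-15) − 0·(-4)] + [0·(-11) − (-8)·(-15)] + [(-8)·0 − (-11)·(-11)]| = 496, so the area is 248.
The number of boundary lattice points is Σ gcd(|Δx|,|Δy|) = gcd(4,17) + gcd(19,21) + gcd(4,11) + gcd(8,4) + gcd(3,11) = 1+1+1+4+1 = 8.
Pick's theorem gives I = A − B/2 + 1 = 248 − 8/2 + 1 = 245, so the closed region contains I + B = 245 + 8 = 253 lattice points.

253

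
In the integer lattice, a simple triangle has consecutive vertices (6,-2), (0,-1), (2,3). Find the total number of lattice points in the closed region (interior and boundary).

16

The shoelace formula gives twice the area as |(6·(-1) − 0·(-2)) + (0·3 − 2·(-1)) + (2·(-2) − 6·3)| = 26, so the area is 13.
Along each edge there are gcd(|Δx|,|Δy|)+1 lattice points, so counting each shared vertex once the boundary has gcd(6,1) + gcd(2,4) + gcd(4,5) = 1+2+1 = 4.
Pick's theorem gives I = A − B/2 + 1 = 13 − 4/2 + 1 = 12, so the closed region contains I + B = 12 + 4 = 16 lattice points.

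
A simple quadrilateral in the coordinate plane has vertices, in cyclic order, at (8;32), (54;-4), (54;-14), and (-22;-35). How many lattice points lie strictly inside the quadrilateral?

2455

By the shoelace formula, twice the signed area is |[8·(-4) − 54·32] + [54·(-14) − 54·(-4)] + [54·(-35) − (-22)·(-14)] + [(-22)·32 − 8·(-35)]| = 4922, so the area is 2461.
Along each edge there are gcd(|Δx|,|Δy|)+1 lattice points, so counting each shared vertex once the boundary has gcd(46,36) + gcd(0,10) + gcd(76,21) + gcd(30,67) = 2+10+1+1 = 14.
By Pick's theorem A = I + B/2 − 1, so I = 2461 − 14/2 + 1 = 2455.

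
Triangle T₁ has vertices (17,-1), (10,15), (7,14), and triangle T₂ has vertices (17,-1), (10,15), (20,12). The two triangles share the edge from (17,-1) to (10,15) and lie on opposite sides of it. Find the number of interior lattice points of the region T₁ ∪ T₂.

The union is the simple quadrilateral with vertices (17,-1), (7,14), (10,15), (20,12) in order.
The shoelace formula gives twice the area as |[17·14 − 7·(-1)] + [7·15 − 10·14] + [10·12 − 20·15] + [20·(-1) − 17·12]| = 194, so the area is 97.
Along each edge there are gcd(|Δx|,|Δy|)+1 lattice points, so counting each shared vertex once the boundary has gcd(10,15) + gcd(3,1) + gcd(10,3) + gcd(3,13) = 5+1+1+1 = 8.
By Pick's theorem I = A − B/2 + 1 = 97 − 8/2 + 1 = 94.

94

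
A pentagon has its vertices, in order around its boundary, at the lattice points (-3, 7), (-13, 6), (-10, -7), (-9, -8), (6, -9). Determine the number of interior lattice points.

The shoelace formula gives twice the area as |((-3)·6 − (-13)·7) + ((-13)·(-7) − (-10)·6) + ((-10)·(-8) − (-9)·(-7)) + ((-9)·(-9) − 6·(-8)) + (6·7 − (-3)·(-9))| = 385, so the area is 192.5.
The number of boundary lattice points is Σ gcd(|Δx|,|Δy|) = gcd(10,1) + gcd(3,13) + gcd(1,1) + gcd(15,1) + gcd(9,16) = 1+1+1+1+1 = 5.
Pick's theorem gives I = A − B/2 + 1 = 192.5 − 5/2 + 1 = 191.

191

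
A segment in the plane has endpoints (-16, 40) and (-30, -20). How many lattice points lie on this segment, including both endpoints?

3

The number of lattice points on a segment between lattice points is gcd(|Δx|,|Δy|) + 1 = gcd(14,60) + 1 = 2 + 1 = 3.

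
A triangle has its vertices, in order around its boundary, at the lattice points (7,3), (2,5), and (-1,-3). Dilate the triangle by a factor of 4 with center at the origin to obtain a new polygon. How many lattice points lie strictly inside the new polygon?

Using the shoelace formula, 2A = |[7·5 − 2·3] + [2·(-3) − (-1)·5] + [(-1)·3 − 7·(-3)]| = 46, so the area is 23.
Summing gcd(|Δx|,|Δy|) over the edges gives the boundary count: gcd(5,2) + gcd(3,8) + gcd(8,6) = 1+1+2 = 4.
Scaling by 4 multiplies the area by 4² = 16 (so the new area is 368) and multiplies the boundary lattice-point count by 4, giving 16.
By Pick's theorem, the interior count of the dilated polygon is 368 − 16/2 + 1 = 361.

361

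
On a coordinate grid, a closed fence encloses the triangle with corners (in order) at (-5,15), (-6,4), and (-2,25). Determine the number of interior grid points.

By the shoelace formula, twice the signed area is |((-5)·4 − (-6)·15) + ((-6)·25 − (-2)·4) + ((-2)·15 − (-5)·25)| = 23, so the area is 11.5.
Along each edge there are gcd(|Δx|,|Δy|)+1 lattice points, so counting each shared vertex once the boundary has gcd(1,11) + gcd(4,21) + gcd(3,10) = 1+1+1 = 3.
Pick's theorem gives I = A − B/2 + 1 = 11.5 − 3/2 + 1 = 11.

11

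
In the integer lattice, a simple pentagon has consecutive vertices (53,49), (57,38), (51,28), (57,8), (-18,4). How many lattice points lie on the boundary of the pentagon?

7

Along each edge there are gcd(|Δx|,|Δy|)+1 lattice points, so counting each shared vertex once the boundary has gcd(4,11) + gcd(6,10) + gcd(6,20) + gcd(75,4) + gcd(71,45) = 1+2+2+1+1 = 7.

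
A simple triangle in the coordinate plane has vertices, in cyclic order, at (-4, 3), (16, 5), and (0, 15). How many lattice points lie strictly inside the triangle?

By the shoelace formula, twice the signed area is |[(-4)·5 − 16·3] + [16·15 − 0·5] + [0·3 − (-4)·15]| = 232, so the area is 116.
The number of boundary lattice points is Σ gcd(|Δx|,|Δy|) = gcd(20,2) + gcd(16,10) + gcd(4,12) = 2+2+4 = 8.
By Pick's theorem A = I + B/2 − 1, so I = 116 − 8/2 + 1 = 113.

113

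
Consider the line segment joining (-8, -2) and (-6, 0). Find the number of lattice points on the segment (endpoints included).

The number of lattice points on a segment between lattice points is gcd(|Δx|,|Δy|) + 1 = gcd(2,2) + 1 = 2 + 1 = 3.

3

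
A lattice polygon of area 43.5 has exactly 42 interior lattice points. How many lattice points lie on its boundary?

5

Pick's theorem gives A = I + B/2 − 1, so B = 2(A − I + 1) = 2(43.5 − 42 + 1) = 5.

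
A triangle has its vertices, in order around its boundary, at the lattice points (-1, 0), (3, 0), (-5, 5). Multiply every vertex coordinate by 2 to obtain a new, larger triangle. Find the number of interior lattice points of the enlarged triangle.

The shoelace formula gives twice the area as |((-1)·0 − 3·0) + (3·5 − (-5)·0) + ((-5)·0 − (-1)·5)| = 20, so the area is 10.
The number of boundary lattice points is Σ gcd(|Δx|,|Δy|) = gcd(4,0) + gcd(8,5) + gcd(4,5) = 4+1+1 = 6.
Scaling by 2 multiplies the area by 2² = 4 (so the new area is 40) and multiplies the boundary lattice-point count by 2, giving 12.
By Pick's theorem, the interior count of the dilated polygon is 40 − 12/2 + 1 = 35.

35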